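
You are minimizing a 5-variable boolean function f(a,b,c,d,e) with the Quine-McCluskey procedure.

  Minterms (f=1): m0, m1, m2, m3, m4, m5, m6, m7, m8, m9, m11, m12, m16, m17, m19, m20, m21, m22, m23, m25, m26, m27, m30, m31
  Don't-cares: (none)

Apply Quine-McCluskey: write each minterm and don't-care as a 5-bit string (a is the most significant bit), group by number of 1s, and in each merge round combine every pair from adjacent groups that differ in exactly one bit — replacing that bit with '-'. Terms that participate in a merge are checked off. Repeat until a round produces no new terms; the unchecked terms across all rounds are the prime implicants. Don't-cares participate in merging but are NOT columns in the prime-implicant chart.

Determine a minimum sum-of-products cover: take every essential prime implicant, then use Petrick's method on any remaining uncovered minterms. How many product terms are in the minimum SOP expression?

Round 0: 00000✓ 00001✓ 00010✓ 00011✓ 00100✓ 00101✓ 00110✓ 00111✓ 01000✓ 01001✓ 01011✓ 01100✓ 10000✓ 10001✓ 10011✓ 10100✓ 10101✓ 10110✓ 10111✓ 11001✓ 11010✓ 11011✓ 11110✓ 11111✓
Round 1: -0000✓ -0001✓ -0011✓ -0100✓ -0101✓ -0110✓ -0111✓ -1001✓ -1011✓ 0-000✓ 0-001✓ 0-011✓ 0-100✓ 00-00✓ 00-01✓ 00-10✓ 00-11✓ 000-0✓ 000-1✓ 0000-✓ 0001-✓ 001-0✓ 001-1✓ 0010-✓ 0011-✓ 01-00✓ 010-1✓ 0100-✓ 1-001✓ 1-011✓ 1-110✓ 1-111✓ 10-00✓ 10-01✓ 10-11✓ 100-1✓ 1000-✓ 101-0✓ 101-1✓ 1010-✓ 1011-✓ 11-10✓ 11-11✓ 110-1✓ 1101-✓ 1111-✓
Round 2: --001✓ --011✓ -0-00✓ -0-01✓ -0-11✓ -00-1✓ -000-✓ -01-0✓ -01-1✓ -010-✓ -011-✓ -10-1✓ 0--00 0-0-1✓ 0-00- 00--0✓ 00--1✓ 00-0-✓ 00-1-✓ 000--✓ 001--✓ 1--11 1-0-1✓ 1-11- 10--1✓ 10-0-✓ 101--✓ 11-1-
Round 3: --0-1 -0--1 -0-0- -01-- 00---
PIs = {--0-1, -0--1, -0-0-, -01--, 0--00, 0-00-, 00---, 1--11, 1-11-, 11-1-}
Coverage chart:
  m0: -0-0-,0--00,0-00-,00---
  m1: --0-1,-0--1,-0-0-,0-00-,00---
  m2: 00--- ←essential
  m3: --0-1,-0--1,00---
  m4: -0-0-,-01--,0--00,00---
  m5: -0--1,-0-0-,-01--,00---
  m6: -01--,00---
  m7: -0--1,-01--,00---
  m8: 0--00,0-00-
  m9: --0-1,0-00-
  m11: --0-1 ←essential
  m12: 0--00 ←essential
  m16: -0-0- ←essential
  m17: --0-1,-0--1,-0-0-
  m19: --0-1,-0--1,1--11
  m20: -0-0-,-01--
  m21: -0--1,-0-0-,-01--
  m22: -01--,1-11-
  m23: -0--1,-01--,1--11,1-11-
  m25: --0-1 ←essential
  m26: 11-1- ←essential
  m27: --0-1,1--11,11-1-
  m30: 1-11-,11-1-
  m31: 1--11,1-11-,11-1-
Essential: --0-1, -0-0-, 0--00, 00---, 11-1-
Petrick residual → -01--
Min cover (6 terms): c'e + b'd' + b'c + a'd'e' + a'b' + abd

6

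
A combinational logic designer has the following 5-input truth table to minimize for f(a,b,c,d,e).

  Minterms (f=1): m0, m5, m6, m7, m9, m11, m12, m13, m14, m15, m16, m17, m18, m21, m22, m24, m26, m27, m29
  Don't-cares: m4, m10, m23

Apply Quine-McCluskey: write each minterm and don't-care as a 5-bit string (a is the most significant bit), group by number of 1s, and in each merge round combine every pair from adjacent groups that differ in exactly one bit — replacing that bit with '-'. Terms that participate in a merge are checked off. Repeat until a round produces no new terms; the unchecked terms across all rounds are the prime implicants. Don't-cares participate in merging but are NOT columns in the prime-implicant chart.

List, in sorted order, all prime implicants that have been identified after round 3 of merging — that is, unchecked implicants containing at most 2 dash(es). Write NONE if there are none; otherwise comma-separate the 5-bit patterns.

size-2^0 implicants → 00000(✓)  00100(✓)  00101(✓)  00110(✓)  00111(✓)  01001(✓)  01010(✓)  01011(✓)  01100(✓)  01101(✓)  01110(✓)  01111(✓)  10000(✓)  10001(✓)  10010(✓)  10101(✓)  10110(✓)  10111(✓)  11000(✓)  11010(✓)  11011(✓)  11101(✓)
size-2^1 implicants → -0000  -0101(✓)  -0110(✓)  -0111(✓)  -1010(✓)  -1011(✓)  -1101(✓)  0-100(✓)  0-101(✓)  0-110(✓)  0-111(✓)  00-00  001-0(✓)  001-1(✓)  0010-(✓)  0011-(✓)  01-01(✓)  01-10(✓)  01-11(✓)  010-1(✓)  0101-(✓)  011-0(✓)  011-1(✓)  0110-(✓)  0111-(✓)  1-000(✓)  1-010(✓)  1-101(✓)  10-01  10-10  100-0(✓)  1000-  101-1(✓)  1011-(✓)  110-0(✓)  1101-(✓)
size-2^2 implicants → --101  -01-1  -011-  -101-  0-1-0(✓)  0-1-1(✓)  0-10-(✓)  0-11-(✓)  001--(✓)  01--1  01-1-  011--(✓)  1-0-0
size-2^3 implicants → 0-1--
Unchecked terms (primes): --101, -0000, -01-1, -011-, -101-, 0-1--, 00-00, 01--1, 01-1-, 1-0-0, 10-01, 10-10, 1000-

--101, -0000, -01-1, -011-, -101-, 00-00, 01--1, 01-1-, 1-0-0, 10-01, 10-10, 1000-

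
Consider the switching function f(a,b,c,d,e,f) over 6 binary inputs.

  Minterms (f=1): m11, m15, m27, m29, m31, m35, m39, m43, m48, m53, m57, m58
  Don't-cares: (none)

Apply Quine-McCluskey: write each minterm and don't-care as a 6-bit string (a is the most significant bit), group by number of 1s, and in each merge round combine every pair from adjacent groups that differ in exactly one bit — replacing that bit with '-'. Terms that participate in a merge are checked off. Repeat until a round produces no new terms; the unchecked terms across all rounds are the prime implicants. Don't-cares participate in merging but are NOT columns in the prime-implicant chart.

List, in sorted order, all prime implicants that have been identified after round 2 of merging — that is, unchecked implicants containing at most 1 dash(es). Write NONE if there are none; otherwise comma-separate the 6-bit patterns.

-01011, 0111-1, 10-011, 100-11, 110000, 110101, 111001, 111010

Round 0: 001011✓ 001111✓ 011011✓ 011101✓ 011111✓ 100011✓ 100111✓ 101011✓ 110000 110101 111001 111010
Round 1: -01011 0-1011✓ 0-1111✓ 001-11✓ 011-11✓ 0111-1 10-011 100-11
Round 2: 0-1-11
PIs = {-01011, 0-1-11, 0111-1, 10-011, 100-11, 110000, 110101, 111001, 111010}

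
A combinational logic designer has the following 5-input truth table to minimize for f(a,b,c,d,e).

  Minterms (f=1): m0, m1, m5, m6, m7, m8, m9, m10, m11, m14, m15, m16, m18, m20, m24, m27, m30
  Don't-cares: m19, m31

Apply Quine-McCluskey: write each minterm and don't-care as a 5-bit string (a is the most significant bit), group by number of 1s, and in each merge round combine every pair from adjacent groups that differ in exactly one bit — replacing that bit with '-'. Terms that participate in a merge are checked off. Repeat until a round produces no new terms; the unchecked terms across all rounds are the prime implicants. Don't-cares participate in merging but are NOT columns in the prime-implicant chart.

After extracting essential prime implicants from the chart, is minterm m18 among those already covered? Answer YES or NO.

NO

size-2^0 implicants → 00000(✓)  00001(✓)  00101(✓)  00110(✓)  00111(✓)  01000(✓)  01001(✓)  01010(✓)  01011(✓)  01110(✓)  01111(✓)  10000(✓)  10010(✓)  10011(✓)  10100(✓)  11000(✓)  11011(✓)  11110(✓)  11111(✓)
size-2^1 implicants → -0000(✓)  -1000(✓)  -1011(✓)  -1110(✓)  -1111(✓)  0-000(✓)  0-001(✓)  0-110(✓)  0-111(✓)  00-01  0000-(✓)  001-1  0011-(✓)  01-10(✓)  01-11(✓)  010-0(✓)  010-1(✓)  0100-(✓)  0101-(✓)  0111-(✓)  1-000(✓)  1-011  10-00  100-0  1001-  11-11(✓)  1111-(✓)
size-2^2 implicants → --000  -1-11  -111-  0-00-  0-11-  01-1-  010--
Unchecked terms (primes): --000, -1-11, -111-, 0-00-, 0-11-, 00-01, 001-1, 01-1-, 010--, 1-011, 10-00, 100-0, 1001-
Minterm coverage:
  m0 ⊆ --000,0-00-
  m1 ⊆ 0-00-,00-01
  m5 ⊆ 00-01,001-1
  m6 ⊆ 0-11- [E]
  m7 ⊆ 0-11-,001-1
  m8 ⊆ --000,0-00-,010--
  m9 ⊆ 0-00-,010--
  m10 ⊆ 01-1-,010--
  m11 ⊆ -1-11,01-1-,010--
  m14 ⊆ -111-,0-11-,01-1-
  m15 ⊆ -1-11,-111-,0-11-,01-1-
  m16 ⊆ --000,10-00,100-0
  m18 ⊆ 100-0,1001-
  m20 ⊆ 10-00 [E]
  m24 ⊆ --000 [E]
  m27 ⊆ -1-11,1-011
  m30 ⊆ -111- [E]
E = {--000, -111-, 0-11-, 10-00}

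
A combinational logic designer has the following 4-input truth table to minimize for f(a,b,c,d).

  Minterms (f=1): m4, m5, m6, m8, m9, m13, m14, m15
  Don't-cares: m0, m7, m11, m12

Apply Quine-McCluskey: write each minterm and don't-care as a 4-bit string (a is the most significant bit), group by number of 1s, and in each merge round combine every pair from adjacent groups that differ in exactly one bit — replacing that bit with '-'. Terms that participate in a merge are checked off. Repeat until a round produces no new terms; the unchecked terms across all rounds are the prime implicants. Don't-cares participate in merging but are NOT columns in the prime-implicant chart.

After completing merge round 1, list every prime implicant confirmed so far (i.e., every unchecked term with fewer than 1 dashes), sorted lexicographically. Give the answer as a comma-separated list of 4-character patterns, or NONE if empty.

NONE

size-2^0 implicants → 0000(✓)  0100(✓)  0101(✓)  0110(✓)  0111(✓)  1000(✓)  1001(✓)  1011(✓)  1100(✓)  1101(✓)  1110(✓)  1111(✓)
size-2^1 implicants → -000(✓)  -100(✓)  -101(✓)  -110(✓)  -111(✓)  0-00(✓)  01-0(✓)  01-1(✓)  010-(✓)  011-(✓)  1-00(✓)  1-01(✓)  1-11(✓)  10-1(✓)  100-(✓)  11-0(✓)  11-1(✓)  110-(✓)  111-(✓)
size-2^2 implicants → --00  -1-0(✓)  -1-1(✓)  -10-(✓)  -11-(✓)  01--(✓)  1--1  1-0-  11--(✓)
size-2^3 implicants → -1--
Unchecked terms (primes): --00, -1--, 1--1, 1-0-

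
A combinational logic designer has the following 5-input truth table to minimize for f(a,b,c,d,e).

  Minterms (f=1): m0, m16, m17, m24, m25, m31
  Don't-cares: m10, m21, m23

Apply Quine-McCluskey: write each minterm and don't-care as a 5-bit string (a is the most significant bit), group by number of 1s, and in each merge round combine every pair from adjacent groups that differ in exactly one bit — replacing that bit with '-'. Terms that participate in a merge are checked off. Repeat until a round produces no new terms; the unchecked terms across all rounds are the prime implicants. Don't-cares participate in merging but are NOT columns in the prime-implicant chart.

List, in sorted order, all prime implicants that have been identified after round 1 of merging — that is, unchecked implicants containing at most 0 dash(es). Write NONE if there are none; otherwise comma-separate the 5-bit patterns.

01010

size-2^0 implicants → 00000(✓)  01010  10000(✓)  10001(✓)  10101(✓)  10111(✓)  11000(✓)  11001(✓)  11111(✓)
size-2^1 implicants → -0000  1-000(✓)  1-001(✓)  1-111  10-01  1000-(✓)  101-1  1100-(✓)
size-2^2 implicants → 1-00-
Unchecked terms (primes): -0000, 01010, 1-00-, 1-111, 10-01, 101-1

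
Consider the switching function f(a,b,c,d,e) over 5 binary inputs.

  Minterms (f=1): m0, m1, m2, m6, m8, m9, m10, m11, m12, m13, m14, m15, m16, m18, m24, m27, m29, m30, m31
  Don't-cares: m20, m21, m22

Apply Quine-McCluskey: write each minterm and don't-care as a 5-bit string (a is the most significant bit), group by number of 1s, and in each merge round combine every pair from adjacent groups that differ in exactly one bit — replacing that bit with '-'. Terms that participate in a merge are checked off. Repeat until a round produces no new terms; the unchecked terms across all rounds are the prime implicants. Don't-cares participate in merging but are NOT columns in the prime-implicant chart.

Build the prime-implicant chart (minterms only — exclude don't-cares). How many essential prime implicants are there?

size-2^0 implicants → 00000(✓)  00001(✓)  00010(✓)  00110(✓)  01000(✓)  01001(✓)  01010(✓)  01011(✓)  01100(✓)  01101(✓)  01110(✓)  01111(✓)  10000(✓)  10010(✓)  10100(✓)  10101(✓)  10110(✓)  11000(✓)  11011(✓)  11101(✓)  11110(✓)  11111(✓)
size-2^1 implicants → -0000(✓)  -0010(✓)  -0110(✓)  -1000(✓)  -1011(✓)  -1101(✓)  -1110(✓)  -1111(✓)  0-000(✓)  0-001(✓)  0-010(✓)  0-110(✓)  00-10(✓)  000-0(✓)  0000-(✓)  01-00(✓)  01-01(✓)  01-10(✓)  01-11(✓)  010-0(✓)  010-1(✓)  0100-(✓)  0101-(✓)  011-0(✓)  011-1(✓)  0110-(✓)  0111-(✓)  1-000(✓)  1-101  1-110(✓)  10-00(✓)  10-10(✓)  100-0(✓)  101-0(✓)  1010-  11-11(✓)  111-1(✓)  1111-(✓)
size-2^2 implicants → --000  --110  -0-10  -00-0  -1-11  -11-1  -111-  0--10  0-0-0  0-00-  01--0(✓)  01--1(✓)  01-0-(✓)  01-1-(✓)  010--(✓)  011--(✓)  10--0
size-2^3 implicants → 01---
Unchecked terms (primes): --000, --110, -0-10, -00-0, -1-11, -11-1, -111-, 0--10, 0-0-0, 0-00-, 01---, 1-101, 10--0, 1010-
Minterm coverage:
  m0 ⊆ --000,-00-0,0-0-0,0-00-
  m1 ⊆ 0-00- [E]
  m2 ⊆ -0-10,-00-0,0--10,0-0-0
  m6 ⊆ --110,-0-10,0--10
  m8 ⊆ --000,0-0-0,0-00-,01---
  m9 ⊆ 0-00-,01---
  m10 ⊆ 0--10,0-0-0,01---
  m11 ⊆ -1-11,01---
  m12 ⊆ 01--- [E]
  m13 ⊆ -11-1,01---
  m14 ⊆ --110,-111-,0--10,01---
  m15 ⊆ -1-11,-11-1,-111-,01---
  m16 ⊆ --000,-00-0,10--0
  m18 ⊆ -0-10,-00-0,10--0
  m24 ⊆ --000 [E]
  m27 ⊆ -1-11 [E]
  m29 ⊆ -11-1,1-101
  m30 ⊆ --110,-111-
  m31 ⊆ -1-11,-11-1,-111-
E = {--000, -1-11, 0-00-, 01---}

4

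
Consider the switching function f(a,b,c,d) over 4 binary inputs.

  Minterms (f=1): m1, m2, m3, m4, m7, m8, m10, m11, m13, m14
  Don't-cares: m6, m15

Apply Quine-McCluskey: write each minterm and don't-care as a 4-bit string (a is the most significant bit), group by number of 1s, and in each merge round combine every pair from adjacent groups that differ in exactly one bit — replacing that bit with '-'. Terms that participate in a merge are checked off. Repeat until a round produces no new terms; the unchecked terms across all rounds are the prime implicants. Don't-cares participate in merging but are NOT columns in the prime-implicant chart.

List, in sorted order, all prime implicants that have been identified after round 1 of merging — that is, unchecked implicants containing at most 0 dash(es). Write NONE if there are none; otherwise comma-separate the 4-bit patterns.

NONE

[col 0] 0001*, 0010*, 0011*, 0100*, 0110*, 0111*, 1000*, 1010*, 1011*, 1101*, 1110*, 1111*
[col 1] -010*, -011*, -110*, -111*, 0-10*, 0-11*, 00-1, 001-*, 01-0, 011-*, 1-10*, 1-11*, 10-0, 101-*, 11-1, 111-*
[col 2] --10*, --11*, -01-*, -11-*, 0-1-*, 1-1-*
[col 3] --1-
Prime implicants: --1-, 00-1, 01-0, 10-0, 11-1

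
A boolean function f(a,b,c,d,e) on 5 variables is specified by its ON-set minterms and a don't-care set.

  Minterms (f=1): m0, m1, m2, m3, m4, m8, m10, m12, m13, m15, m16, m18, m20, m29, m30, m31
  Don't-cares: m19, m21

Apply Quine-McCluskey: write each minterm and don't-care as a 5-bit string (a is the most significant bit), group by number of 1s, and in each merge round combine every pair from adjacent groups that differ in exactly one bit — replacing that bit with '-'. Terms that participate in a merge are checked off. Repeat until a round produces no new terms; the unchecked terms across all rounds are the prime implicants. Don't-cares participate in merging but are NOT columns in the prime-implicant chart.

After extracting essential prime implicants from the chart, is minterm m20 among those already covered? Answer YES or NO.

[col 0] 00000*, 00001*, 00010*, 00011*, 00100*, 01000*, 01010*, 01100*, 01101*, 01111*, 10000*, 10010*, 10011*, 10100*, 10101*, 11101*, 11110*, 11111*
[col 1] -0000*, -0010*, -0011*, -0100*, -1101*, -1111*, 0-000*, 0-010*, 0-100*, 00-00*, 000-0*, 000-1*, 0000-*, 0001-*, 01-00*, 010-0*, 011-1*, 0110-, 1-101, 10-00*, 100-0*, 1001-*, 1010-, 111-1*, 1111-
[col 2] -0-00, -00-0, -001-, -11-1, 0--00, 0-0-0, 000--
Prime implicants: -0-00, -00-0, -001-, -11-1, 0--00, 0-0-0, 000--, 0110-, 1-101, 1010-, 1111-
PI chart (minterm → PIs covering it):
  0 | -0-00,-00-0,0--00,0-0-0,000--
  1 | 000--  (sole → essential)
  2 | -00-0,-001-,0-0-0,000--
  3 | -001-,000--
  4 | -0-00,0--00
  8 | 0--00,0-0-0
  10 | 0-0-0  (sole → essential)
  12 | 0--00,0110-
  13 | -11-1,0110-
  15 | -11-1  (sole → essential)
  16 | -0-00,-00-0
  18 | -00-0,-001-
  20 | -0-00,1010-
  29 | -11-1,1-101
  30 | 1111-  (sole → essential)
  31 | -11-1,1111-
Essential prime implicants: -11-1, 0-0-0, 000--, 1111-

NO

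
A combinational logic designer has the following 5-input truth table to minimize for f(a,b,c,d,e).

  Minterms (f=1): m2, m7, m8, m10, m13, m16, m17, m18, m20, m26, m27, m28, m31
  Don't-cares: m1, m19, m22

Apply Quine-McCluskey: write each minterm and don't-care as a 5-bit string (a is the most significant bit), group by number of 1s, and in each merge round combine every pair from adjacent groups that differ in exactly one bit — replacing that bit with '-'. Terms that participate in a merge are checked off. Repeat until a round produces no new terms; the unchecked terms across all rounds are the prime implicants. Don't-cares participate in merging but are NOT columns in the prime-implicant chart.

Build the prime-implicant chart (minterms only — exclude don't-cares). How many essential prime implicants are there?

size-2^0 implicants → 00001(✓)  00010(✓)  00111  01000(✓)  01010(✓)  01101  10000(✓)  10001(✓)  10010(✓)  10011(✓)  10100(✓)  10110(✓)  11010(✓)  11011(✓)  11100(✓)  11111(✓)
size-2^1 implicants → -0001  -0010(✓)  -1010(✓)  0-010(✓)  010-0  1-010(✓)  1-011(✓)  1-100  10-00(✓)  10-10(✓)  100-0(✓)  100-1(✓)  1000-(✓)  1001-(✓)  101-0(✓)  11-11  1101-(✓)
size-2^2 implicants → --010  1-01-  10--0  100--
Unchecked terms (primes): --010, -0001, 00111, 010-0, 01101, 1-01-, 1-100, 10--0, 100--, 11-11
Minterm coverage:
  m2 ⊆ --010 [E]
  m7 ⊆ 00111 [E]
  m8 ⊆ 010-0 [E]
  m10 ⊆ --010,010-0
  m13 ⊆ 01101 [E]
  m16 ⊆ 10--0,100--
  m17 ⊆ -0001,100--
  m18 ⊆ --010,1-01-,10--0,100--
  m20 ⊆ 1-100,10--0
  m26 ⊆ --010,1-01-
  m27 ⊆ 1-01-,11-11
  m28 ⊆ 1-100 [E]
  m31 ⊆ 11-11 [E]
E = {--010, 00111, 010-0, 01101, 1-100, 11-11}

6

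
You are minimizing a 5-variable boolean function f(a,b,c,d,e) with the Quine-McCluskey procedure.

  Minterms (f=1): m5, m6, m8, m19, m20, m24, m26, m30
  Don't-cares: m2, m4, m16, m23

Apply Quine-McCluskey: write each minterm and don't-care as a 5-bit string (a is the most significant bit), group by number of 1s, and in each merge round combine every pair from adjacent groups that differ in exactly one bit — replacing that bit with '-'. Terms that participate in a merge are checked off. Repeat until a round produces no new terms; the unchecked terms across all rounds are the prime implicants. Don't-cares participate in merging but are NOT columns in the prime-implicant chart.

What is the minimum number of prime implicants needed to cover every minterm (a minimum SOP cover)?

6

[col 0] 00010*, 00100*, 00101*, 00110*, 01000*, 10000*, 10011*, 10100*, 10111*, 11000*, 11010*, 11110*
[col 1] -0100, -1000, 00-10, 001-0, 0010-, 1-000, 10-00, 10-11, 11-10, 110-0
Prime implicants: -0100, -1000, 00-10, 001-0, 0010-, 1-000, 10-00, 10-11, 11-10, 110-0
PI chart (minterm → PIs covering it):
  5 | 0010-  (sole → essential)
  6 | 00-10,001-0
  8 | -1000  (sole → essential)
  19 | 10-11  (sole → essential)
  20 | -0100,10-00
  24 | -1000,1-000,110-0
  26 | 11-10,110-0
  30 | 11-10  (sole → essential)
Essential prime implicants: -1000, 0010-, 10-11, 11-10
Petrick residual → -0100, 00-10
Minimum SOP uses 6 PIs: b'cd'e' + bc'd'e' + a'b'de' + a'b'cd' + ab'de + abde'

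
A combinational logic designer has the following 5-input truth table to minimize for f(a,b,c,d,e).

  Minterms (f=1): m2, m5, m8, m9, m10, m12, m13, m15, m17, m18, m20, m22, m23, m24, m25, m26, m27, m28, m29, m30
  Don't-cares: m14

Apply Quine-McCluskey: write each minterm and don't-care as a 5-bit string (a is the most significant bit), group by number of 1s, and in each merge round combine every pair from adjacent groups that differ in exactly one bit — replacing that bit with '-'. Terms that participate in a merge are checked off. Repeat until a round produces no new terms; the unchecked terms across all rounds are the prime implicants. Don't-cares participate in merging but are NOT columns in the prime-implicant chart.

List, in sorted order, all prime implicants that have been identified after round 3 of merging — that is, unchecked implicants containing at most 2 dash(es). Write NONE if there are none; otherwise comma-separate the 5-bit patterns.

--010, 0-101, 011--, 1--10, 1-001, 1-1-0, 1011-, 110--

size-2^0 implicants → 00010(✓)  00101(✓)  01000(✓)  01001(✓)  01010(✓)  01100(✓)  01101(✓)  01110(✓)  01111(✓)  10001(✓)  10010(✓)  10100(✓)  10110(✓)  10111(✓)  11000(✓)  11001(✓)  11010(✓)  11011(✓)  11100(✓)  11101(✓)  11110(✓)
size-2^1 implicants → -0010(✓)  -1000(✓)  -1001(✓)  -1010(✓)  -1100(✓)  -1101(✓)  -1110(✓)  0-010(✓)  0-101  01-00(✓)  01-01(✓)  01-10(✓)  010-0(✓)  0100-(✓)  011-0(✓)  011-1(✓)  0110-(✓)  0111-(✓)  1-001  1-010(✓)  1-100(✓)  1-110(✓)  10-10(✓)  101-0(✓)  1011-  11-00(✓)  11-01(✓)  11-10(✓)  110-0(✓)  110-1(✓)  1100-(✓)  1101-(✓)  111-0(✓)  1110-(✓)
size-2^2 implicants → --010  -1-00(✓)  -1-01(✓)  -1-10(✓)  -10-0(✓)  -100-(✓)  -11-0(✓)  -110-(✓)  01--0(✓)  01-0-(✓)  011--  1--10  1-1-0  11--0(✓)  11-0-(✓)  110--
size-2^3 implicants → -1--0  -1-0-
Unchecked terms (primes): --010, -1--0, -1-0-, 0-101, 011--, 1--10, 1-001, 1-1-0, 1011-, 110--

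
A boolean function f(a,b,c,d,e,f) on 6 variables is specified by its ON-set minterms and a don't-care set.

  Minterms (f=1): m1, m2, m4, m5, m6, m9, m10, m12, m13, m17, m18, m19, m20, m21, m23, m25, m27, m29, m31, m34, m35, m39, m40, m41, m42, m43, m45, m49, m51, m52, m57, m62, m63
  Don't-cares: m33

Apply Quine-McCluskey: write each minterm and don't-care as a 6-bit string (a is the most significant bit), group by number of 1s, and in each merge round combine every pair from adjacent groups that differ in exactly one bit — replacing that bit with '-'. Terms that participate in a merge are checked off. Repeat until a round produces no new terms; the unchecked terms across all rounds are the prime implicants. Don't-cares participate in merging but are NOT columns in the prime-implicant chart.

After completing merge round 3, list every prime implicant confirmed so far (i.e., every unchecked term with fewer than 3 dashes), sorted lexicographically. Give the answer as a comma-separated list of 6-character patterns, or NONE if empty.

-0-010, -01-01, -100-1, -10100, -11111, 0-0010, 0-010-, 00-10-, 000-10, 0001-0, 01001-, 1-00-1, 10-0-1, 10-01-, 100-11, 1010--, 11111-

Round 0: 000001✓ 000010✓ 000100✓ 000101✓ 000110✓ 001001✓ 001010✓ 001100✓ 001101✓ 010001✓ 010010✓ 010011✓ 010100✓ 010101✓ 010111✓ 011001✓ 011011✓ 011101✓ 011111✓ 100001✓ 100010✓ 100011✓ 100111✓ 101000✓ 101001✓ 101010✓ 101011✓ 101101✓ 110001✓ 110011✓ 110100✓ 111001✓ 111110✓ 111111✓
Round 1: -00001✓ -00010✓ -01001✓ -01010✓ -01101✓ -10001✓ -10011✓ -10100 -11001✓ -11111 0-0001✓ 0-0010 0-0100✓ 0-0101✓ 0-1001✓ 0-1101✓ 00-001✓ 00-010✓ 00-100✓ 00-101✓ 000-01✓ 000-10 0001-0 00010-✓ 001-01✓ 00110-✓ 01-001✓ 01-011✓ 01-101✓ 01-111✓ 010-01✓ 010-11✓ 0100-1✓ 01001- 0101-1✓ 01010-✓ 011-01✓ 011-11✓ 0110-1✓ 0111-1✓ 1-0001✓ 1-0011✓ 1-1001✓ 10-001✓ 10-010✓ 10-011✓ 100-11 1000-1✓ 10001-✓ 101-01✓ 1010-0✓ 1010-1✓ 10100-✓ 10101-✓ 11-001✓ 1100-1✓ 11111-
Round 2: --0001✓ --1001✓ -0-001✓ -0-010 -01-01 -1-001✓ -100-1 0--001✓ 0--101✓ 0-0-01✓ 0-010- 0-1-01✓ 00--01✓ 00-10- 01--01✓ 01--11✓ 01-0-1✓ 01-1-1✓ 010--1✓ 011--1✓ 1--001✓ 1-00-1 10-0-1 10-01- 1010--
Round 3: ---001 0---01 01---1
PIs = {---001, -0-010, -01-01, -100-1, -10100, -11111, 0---01, 0-0010, 0-010-, 00-10-, 000-10, 0001-0, 01---1, 01001-, 1-00-1, 10-0-1, 10-01-, 100-11, 1010--, 11111-}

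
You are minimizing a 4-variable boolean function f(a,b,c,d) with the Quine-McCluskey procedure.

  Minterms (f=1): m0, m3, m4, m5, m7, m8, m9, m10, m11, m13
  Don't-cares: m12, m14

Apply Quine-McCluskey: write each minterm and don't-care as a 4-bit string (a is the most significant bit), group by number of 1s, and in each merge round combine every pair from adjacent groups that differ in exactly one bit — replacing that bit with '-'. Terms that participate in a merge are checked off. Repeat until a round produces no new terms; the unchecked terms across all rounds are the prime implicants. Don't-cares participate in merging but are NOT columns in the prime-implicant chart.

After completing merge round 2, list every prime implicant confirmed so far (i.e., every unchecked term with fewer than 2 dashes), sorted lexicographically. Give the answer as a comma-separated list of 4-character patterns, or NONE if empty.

[col 0] 0000*, 0011*, 0100*, 0101*, 0111*, 1000*, 1001*, 1010*, 1011*, 1100*, 1101*, 1110*
[col 1] -000*, -011, -100*, -101*, 0-00*, 0-11, 01-1, 010-*, 1-00*, 1-01*, 1-10*, 10-0*, 10-1*, 100-*, 101-*, 11-0*, 110-*
[col 2] --00, -10-, 1--0, 1-0-, 10--
Prime implicants: --00, -011, -10-, 0-11, 01-1, 1--0, 1-0-, 10--

-011, 0-11, 01-1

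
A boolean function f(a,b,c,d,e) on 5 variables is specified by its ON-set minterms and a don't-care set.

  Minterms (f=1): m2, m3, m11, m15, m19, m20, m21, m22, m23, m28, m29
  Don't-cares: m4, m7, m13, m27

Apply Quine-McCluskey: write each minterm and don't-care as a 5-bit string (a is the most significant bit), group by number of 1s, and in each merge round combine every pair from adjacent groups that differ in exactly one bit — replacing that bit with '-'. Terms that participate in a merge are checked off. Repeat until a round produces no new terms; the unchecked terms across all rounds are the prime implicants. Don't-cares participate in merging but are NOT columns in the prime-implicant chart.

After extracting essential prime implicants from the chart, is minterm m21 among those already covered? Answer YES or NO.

YES

size-2^0 implicants → 00010(✓)  00011(✓)  00100(✓)  00111(✓)  01011(✓)  01101(✓)  01111(✓)  10011(✓)  10100(✓)  10101(✓)  10110(✓)  10111(✓)  11011(✓)  11100(✓)  11101(✓)
size-2^1 implicants → -0011(✓)  -0100  -0111(✓)  -1011(✓)  -1101  0-011(✓)  0-111(✓)  00-11(✓)  0001-  01-11(✓)  011-1  1-011(✓)  1-100(✓)  1-101(✓)  10-11(✓)  101-0(✓)  101-1(✓)  1010-(✓)  1011-(✓)  1110-(✓)
size-2^2 implicants → --011  -0-11  0--11  1-10-  101--
Unchecked terms (primes): --011, -0-11, -0100, -1101, 0--11, 0001-, 011-1, 1-10-, 101--
Minterm coverage:
  m2 ⊆ 0001- [E]
  m3 ⊆ --011,-0-11,0--11,0001-
  m11 ⊆ --011,0--11
  m15 ⊆ 0--11,011-1
  m19 ⊆ --011,-0-11
  m20 ⊆ -0100,1-10-,101--
  m21 ⊆ 1-10-,101--
  m22 ⊆ 101-- [E]
  m23 ⊆ -0-11,101--
  m28 ⊆ 1-10- [E]
  m29 ⊆ -1101,1-10-
E = {0001-, 1-10-, 101--}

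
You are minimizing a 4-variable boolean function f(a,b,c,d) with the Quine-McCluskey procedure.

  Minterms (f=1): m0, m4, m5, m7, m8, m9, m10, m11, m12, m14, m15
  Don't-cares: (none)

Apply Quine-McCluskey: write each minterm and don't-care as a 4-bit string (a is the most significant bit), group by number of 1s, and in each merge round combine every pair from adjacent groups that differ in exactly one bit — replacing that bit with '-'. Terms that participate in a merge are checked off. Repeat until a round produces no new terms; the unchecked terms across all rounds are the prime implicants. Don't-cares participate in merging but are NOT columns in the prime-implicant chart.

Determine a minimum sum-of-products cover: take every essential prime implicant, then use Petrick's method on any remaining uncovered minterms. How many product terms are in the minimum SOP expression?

size-2^0 implicants → 0000(✓)  0100(✓)  0101(✓)  0111(✓)  1000(✓)  1001(✓)  1010(✓)  1011(✓)  1100(✓)  1110(✓)  1111(✓)
size-2^1 implicants → -000(✓)  -100(✓)  -111  0-00(✓)  01-1  010-  1-00(✓)  1-10(✓)  1-11(✓)  10-0(✓)  10-1(✓)  100-(✓)  101-(✓)  11-0(✓)  111-(✓)
size-2^2 implicants → --00  1--0  1-1-  10--
Unchecked terms (primes): --00, -111, 01-1, 010-, 1--0, 1-1-, 10--
Minterm coverage:
  m0 ⊆ --00 [E]
  m4 ⊆ --00,010-
  m5 ⊆ 01-1,010-
  m7 ⊆ -111,01-1
  m8 ⊆ --00,1--0,10--
  m9 ⊆ 10-- [E]
  m10 ⊆ 1--0,1-1-,10--
  m11 ⊆ 1-1-,10--
  m12 ⊆ --00,1--0
  m14 ⊆ 1--0,1-1-
  m15 ⊆ -111,1-1-
E = {--00, 10--}
Petrick residual → 01-1, 1-1-
Cover = c'd' + a'bd + ac + ab'  |cover|=4

4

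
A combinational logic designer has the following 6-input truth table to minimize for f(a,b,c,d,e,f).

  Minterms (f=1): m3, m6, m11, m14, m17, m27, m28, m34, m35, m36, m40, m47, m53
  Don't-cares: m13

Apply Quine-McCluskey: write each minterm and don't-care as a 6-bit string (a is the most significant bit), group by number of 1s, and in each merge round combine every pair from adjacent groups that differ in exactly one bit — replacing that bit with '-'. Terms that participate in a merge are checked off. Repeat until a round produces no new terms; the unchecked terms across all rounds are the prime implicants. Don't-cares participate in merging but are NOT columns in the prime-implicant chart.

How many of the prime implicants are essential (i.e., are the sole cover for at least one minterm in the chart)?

Round 0: 000011✓ 000110✓ 001011✓ 001101 001110✓ 010001 011011✓ 011100 100010✓ 100011✓ 100100 101000 101111 110101
Round 1: -00011 0-1011 00-011 00-110 10001-
PIs = {-00011, 0-1011, 00-011, 00-110, 001101, 010001, 011100, 10001-, 100100, 101000, 101111, 110101}
Coverage chart:
  m3: -00011,00-011
  m6: 00-110 ←essential
  m11: 0-1011,00-011
  m14: 00-110 ←essential
  m17: 010001 ←essential
  m27: 0-1011 ←essential
  m28: 011100 ←essential
  m34: 10001- ←essential
  m35: -00011,10001-
  m36: 100100 ←essential
  m40: 101000 ←essential
  m47: 101111 ←essential
  m53: 110101 ←essential
Essential: 0-1011, 00-110, 010001, 011100, 10001-, 100100, 101000, 101111, 110101

9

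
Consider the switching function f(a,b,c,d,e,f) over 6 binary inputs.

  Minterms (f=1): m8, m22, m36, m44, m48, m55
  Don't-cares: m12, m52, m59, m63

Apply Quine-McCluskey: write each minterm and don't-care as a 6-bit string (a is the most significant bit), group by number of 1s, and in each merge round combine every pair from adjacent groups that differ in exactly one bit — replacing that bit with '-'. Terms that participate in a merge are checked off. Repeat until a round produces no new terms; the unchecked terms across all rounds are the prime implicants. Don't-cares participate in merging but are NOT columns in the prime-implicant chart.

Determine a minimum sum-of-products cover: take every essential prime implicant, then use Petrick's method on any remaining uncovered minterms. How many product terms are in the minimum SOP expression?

5

[col 0] 001000*, 001100*, 010110, 100100*, 101100*, 110000*, 110100*, 110111*, 111011*, 111111*
[col 1] -01100, 001-00, 1-0100, 10-100, 11-111, 110-00, 111-11
Prime implicants: -01100, 001-00, 010110, 1-0100, 10-100, 11-111, 110-00, 111-11
PI chart (minterm → PIs covering it):
  8 | 001-00  (sole → essential)
  22 | 010110  (sole → essential)
  36 | 1-0100,10-100
  44 | -01100,10-100
  48 | 110-00  (sole → essential)
  55 | 11-111  (sole → essential)
Essential prime implicants: 001-00, 010110, 11-111, 110-00
Petrick residual → 10-100
Minimum SOP uses 5 PIs: a'b'ce'f' + a'bc'def' + ab'de'f' + abdef + abc'e'f'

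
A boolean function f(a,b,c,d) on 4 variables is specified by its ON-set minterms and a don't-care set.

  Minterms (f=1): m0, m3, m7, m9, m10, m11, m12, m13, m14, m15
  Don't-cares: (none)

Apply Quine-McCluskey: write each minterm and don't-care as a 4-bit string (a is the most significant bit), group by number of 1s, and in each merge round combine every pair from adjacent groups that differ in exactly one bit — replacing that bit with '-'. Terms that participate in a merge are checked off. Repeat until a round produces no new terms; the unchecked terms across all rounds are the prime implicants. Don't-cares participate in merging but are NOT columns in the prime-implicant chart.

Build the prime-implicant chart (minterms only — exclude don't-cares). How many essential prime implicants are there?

5

size-2^0 implicants → 0000  0011(✓)  0111(✓)  1001(✓)  1010(✓)  1011(✓)  1100(✓)  1101(✓)  1110(✓)  1111(✓)
size-2^1 implicants → -011(✓)  -111(✓)  0-11(✓)  1-01(✓)  1-10(✓)  1-11(✓)  10-1(✓)  101-(✓)  11-0(✓)  11-1(✓)  110-(✓)  111-(✓)
size-2^2 implicants → --11  1--1  1-1-  11--
Unchecked terms (primes): --11, 0000, 1--1, 1-1-, 11--
Minterm coverage:
  m0 ⊆ 0000 [E]
  m3 ⊆ --11 [E]
  m7 ⊆ --11 [E]
  m9 ⊆ 1--1 [E]
  m10 ⊆ 1-1- [E]
  m11 ⊆ --11,1--1,1-1-
  m12 ⊆ 11-- [E]
  m13 ⊆ 1--1,11--
  m14 ⊆ 1-1-,11--
  m15 ⊆ --11,1--1,1-1-,11--
E = {--11, 0000, 1--1, 1-1-, 11--}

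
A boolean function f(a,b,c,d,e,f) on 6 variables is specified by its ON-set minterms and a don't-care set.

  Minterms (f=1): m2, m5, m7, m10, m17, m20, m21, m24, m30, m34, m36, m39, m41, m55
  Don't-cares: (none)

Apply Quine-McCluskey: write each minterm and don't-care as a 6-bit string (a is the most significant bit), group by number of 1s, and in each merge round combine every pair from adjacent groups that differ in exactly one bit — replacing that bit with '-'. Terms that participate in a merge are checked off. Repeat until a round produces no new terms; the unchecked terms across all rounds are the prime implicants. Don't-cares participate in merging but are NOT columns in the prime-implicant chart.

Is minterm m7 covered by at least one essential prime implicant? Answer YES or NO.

size-2^0 implicants → 000010(✓)  000101(✓)  000111(✓)  001010(✓)  010001(✓)  010100(✓)  010101(✓)  011000  011110  100010(✓)  100100  100111(✓)  101001  110111(✓)
size-2^1 implicants → -00010  -00111  0-0101  00-010  0001-1  010-01  01010-  1-0111
Unchecked terms (primes): -00010, -00111, 0-0101, 00-010, 0001-1, 010-01, 01010-, 011000, 011110, 1-0111, 100100, 101001
Minterm coverage:
  m2 ⊆ -00010,00-010
  m5 ⊆ 0-0101,0001-1
  m7 ⊆ -00111,0001-1
  m10 ⊆ 00-010 [E]
  m17 ⊆ 010-01 [E]
  m20 ⊆ 01010- [E]
  m21 ⊆ 0-0101,010-01,01010-
  m24 ⊆ 011000 [E]
  m30 ⊆ 011110 [E]
  m34 ⊆ -00010 [E]
  m36 ⊆ 100100 [E]
  m39 ⊆ -00111,1-0111
  m41 ⊆ 101001 [E]
  m55 ⊆ 1-0111 [E]
E = {-00010, 00-010, 010-01, 01010-, 011000, 011110, 1-0111, 100100, 101001}

NO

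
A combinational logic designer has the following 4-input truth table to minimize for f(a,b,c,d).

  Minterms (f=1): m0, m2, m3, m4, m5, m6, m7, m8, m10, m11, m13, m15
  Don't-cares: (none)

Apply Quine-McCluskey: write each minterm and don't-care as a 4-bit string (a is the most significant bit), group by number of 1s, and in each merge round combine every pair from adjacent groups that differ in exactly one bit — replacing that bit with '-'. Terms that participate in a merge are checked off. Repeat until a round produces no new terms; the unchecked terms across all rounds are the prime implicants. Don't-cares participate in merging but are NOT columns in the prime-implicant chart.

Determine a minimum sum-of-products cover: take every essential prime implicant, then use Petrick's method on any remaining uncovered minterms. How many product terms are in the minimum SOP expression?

[col 0] 0000*, 0010*, 0011*, 0100*, 0101*, 0110*, 0111*, 1000*, 1010*, 1011*, 1101*, 1111*
[col 1] -000*, -010*, -011*, -101*, -111*, 0-00*, 0-10*, 0-11*, 00-0*, 001-*, 01-0*, 01-1*, 010-*, 011-*, 1-11*, 10-0*, 101-*, 11-1*
[col 2] --11, -0-0, -01-, -1-1, 0--0, 0-1-, 01--
Prime implicants: --11, -0-0, -01-, -1-1, 0--0, 0-1-, 01--
PI chart (minterm → PIs covering it):
  0 | -0-0,0--0
  2 | -0-0,-01-,0--0,0-1-
  3 | --11,-01-,0-1-
  4 | 0--0,01--
  5 | -1-1,01--
  6 | 0--0,0-1-,01--
  7 | --11,-1-1,0-1-,01--
  8 | -0-0  (sole → essential)
  10 | -0-0,-01-
  11 | --11,-01-
  13 | -1-1  (sole → essential)
  15 | --11,-1-1
Essential prime implicants: -0-0, -1-1
Petrick residual → --11, 0--0
Minimum SOP uses 4 PIs: cd + b'd' + bd + a'd'

4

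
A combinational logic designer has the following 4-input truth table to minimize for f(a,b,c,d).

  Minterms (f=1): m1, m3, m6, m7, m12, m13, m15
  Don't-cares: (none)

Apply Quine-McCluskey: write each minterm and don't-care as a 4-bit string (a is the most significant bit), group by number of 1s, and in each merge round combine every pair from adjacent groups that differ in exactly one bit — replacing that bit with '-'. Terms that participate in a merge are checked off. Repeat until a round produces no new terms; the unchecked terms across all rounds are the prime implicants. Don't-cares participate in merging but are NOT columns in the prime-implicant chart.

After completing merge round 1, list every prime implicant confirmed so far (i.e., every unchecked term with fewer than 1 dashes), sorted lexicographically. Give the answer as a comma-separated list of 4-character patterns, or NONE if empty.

[col 0] 0001*, 0011*, 0110*, 0111*, 1100*, 1101*, 1111*
[col 1] -111, 0-11, 00-1, 011-, 11-1, 110-
Prime implicants: -111, 0-11, 00-1, 011-, 11-1, 110-

NONE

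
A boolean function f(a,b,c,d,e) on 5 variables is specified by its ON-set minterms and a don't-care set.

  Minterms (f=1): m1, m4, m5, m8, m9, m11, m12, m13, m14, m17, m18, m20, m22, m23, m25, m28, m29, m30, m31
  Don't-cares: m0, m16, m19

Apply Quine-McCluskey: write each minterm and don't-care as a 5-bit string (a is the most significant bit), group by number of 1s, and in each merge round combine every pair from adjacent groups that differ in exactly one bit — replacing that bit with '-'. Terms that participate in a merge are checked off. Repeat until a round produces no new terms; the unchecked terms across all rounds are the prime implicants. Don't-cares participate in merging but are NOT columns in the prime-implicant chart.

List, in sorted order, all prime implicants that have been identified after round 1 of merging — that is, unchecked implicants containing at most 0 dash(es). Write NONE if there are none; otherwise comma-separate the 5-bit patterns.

NONE

size-2^0 implicants → 00000(✓)  00001(✓)  00100(✓)  00101(✓)  01000(✓)  01001(✓)  01011(✓)  01100(✓)  01101(✓)  01110(✓)  10000(✓)  10001(✓)  10010(✓)  10011(✓)  10100(✓)  10110(✓)  10111(✓)  11001(✓)  11100(✓)  11101(✓)  11110(✓)  11111(✓)
size-2^1 implicants → -0000(✓)  -0001(✓)  -0100(✓)  -1001(✓)  -1100(✓)  -1101(✓)  -1110(✓)  0-000(✓)  0-001(✓)  0-100(✓)  0-101(✓)  00-00(✓)  00-01(✓)  0000-(✓)  0010-(✓)  01-00(✓)  01-01(✓)  010-1  0100-(✓)  011-0(✓)  0110-(✓)  1-001(✓)  1-100(✓)  1-110(✓)  1-111(✓)  10-00(✓)  10-10(✓)  10-11(✓)  100-0(✓)  100-1(✓)  1000-(✓)  1001-(✓)  101-0(✓)  1011-(✓)  11-01(✓)  111-0(✓)  111-1(✓)  1110-(✓)  1111-(✓)
size-2^2 implicants → --001  --100  -0-00  -000-  -1-01  -11-0  -110-  0--00(✓)  0--01(✓)  0-00-(✓)  0-10-(✓)  00-0-(✓)  01-0-(✓)  1-1-0  1-11-  10--0  10-1-  100--  111--
size-2^3 implicants → 0--0-
Unchecked terms (primes): --001, --100, -0-00, -000-, -1-01, -11-0, -110-, 0--0-, 010-1, 1-1-0, 1-11-, 10--0, 10-1-, 100--, 111--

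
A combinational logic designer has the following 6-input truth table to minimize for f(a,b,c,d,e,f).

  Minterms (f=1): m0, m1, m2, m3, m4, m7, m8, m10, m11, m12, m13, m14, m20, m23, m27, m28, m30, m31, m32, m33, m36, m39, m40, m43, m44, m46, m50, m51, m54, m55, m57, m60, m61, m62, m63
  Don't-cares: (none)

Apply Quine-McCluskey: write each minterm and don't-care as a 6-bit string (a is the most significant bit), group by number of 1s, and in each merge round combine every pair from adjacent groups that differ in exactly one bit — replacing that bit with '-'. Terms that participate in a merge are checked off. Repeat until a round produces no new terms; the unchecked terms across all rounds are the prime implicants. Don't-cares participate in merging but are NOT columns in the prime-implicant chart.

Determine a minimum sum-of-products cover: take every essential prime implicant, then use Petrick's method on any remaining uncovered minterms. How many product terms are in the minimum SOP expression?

size-2^0 implicants → 000000(✓)  000001(✓)  000010(✓)  000011(✓)  000100(✓)  000111(✓)  001000(✓)  001010(✓)  001011(✓)  001100(✓)  001101(✓)  001110(✓)  010100(✓)  010111(✓)  011011(✓)  011100(✓)  011110(✓)  011111(✓)  100000(✓)  100001(✓)  100100(✓)  100111(✓)  101000(✓)  101011(✓)  101100(✓)  101110(✓)  110010(✓)  110011(✓)  110110(✓)  110111(✓)  111001(✓)  111100(✓)  111101(✓)  111110(✓)  111111(✓)
size-2^1 implicants → -00000(✓)  -00001(✓)  -00100(✓)  -00111(✓)  -01000(✓)  -01011  -01100(✓)  -01110(✓)  -10111(✓)  -11100(✓)  -11110(✓)  -11111(✓)  0-0100(✓)  0-0111(✓)  0-1011  0-1100(✓)  0-1110(✓)  00-000(✓)  00-010(✓)  00-011(✓)  00-100(✓)  000-00(✓)  000-11  0000-0(✓)  0000-1(✓)  00000-(✓)  00001-(✓)  001-00(✓)  001-10(✓)  0010-0(✓)  00101-(✓)  0011-0(✓)  00110-  01-100(✓)  01-111(✓)  011-11  0111-0(✓)  01111-(✓)  1-0111(✓)  1-1100(✓)  1-1110(✓)  10-000(✓)  10-100(✓)  100-00(✓)  10000-(✓)  101-00(✓)  1011-0(✓)  11-110(✓)  11-111(✓)  110-10(✓)  110-11(✓)  11001-(✓)  11011-(✓)  111-01  1111-0(✓)  1111-1(✓)  11110-(✓)  11111-(✓)
size-2^2 implicants → --0111  --1100(✓)  --1110(✓)  -0-000(✓)  -0-100(✓)  -00-00(✓)  -0000-  -01-00(✓)  -011-0(✓)  -1-111  -111-0(✓)  -1111-  0--100  0-11-0(✓)  00--00(✓)  00-0-0  00-01-  0000--  001--0  1-11-0(✓)  10--00(✓)  11-11-  110-1-  1111--
size-2^3 implicants → --11-0  -0--00
Unchecked terms (primes): --0111, --11-0, -0--00, -0000-, -01011, -1-111, -1111-, 0--100, 0-1011, 00-0-0, 00-01-, 000-11, 0000--, 001--0, 00110-, 011-11, 11-11-, 110-1-, 111-01, 1111--
Minterm coverage:
  m0 ⊆ -0--00,-0000-,00-0-0,0000--
  m1 ⊆ -0000-,0000--
  m2 ⊆ 00-0-0,00-01-,0000--
  m3 ⊆ 00-01-,000-11,0000--
  m4 ⊆ -0--00,0--100
  m7 ⊆ --0111,000-11
  m8 ⊆ -0--00,00-0-0,001--0
  m10 ⊆ 00-0-0,00-01-,001--0
  m11 ⊆ -01011,0-1011,00-01-
  m12 ⊆ --11-0,-0--00,0--100,001--0,00110-
  m13 ⊆ 00110- [E]
  m14 ⊆ --11-0,001--0
  m20 ⊆ 0--100 [E]
  m23 ⊆ --0111,-1-111
  m27 ⊆ 0-1011,011-11
  m28 ⊆ --11-0,0--100
  m30 ⊆ --11-0,-1111-
  m31 ⊆ -1-111,-1111-,011-11
  m32 ⊆ -0--00,-0000-
  m33 ⊆ -0000- [E]
  m36 ⊆ -0--00 [E]
  m39 ⊆ --0111 [E]
  m40 ⊆ -0--00 [E]
  m43 ⊆ -01011 [E]
  m44 ⊆ --11-0,-0--00
  m46 ⊆ --11-0 [E]
  m50 ⊆ 110-1- [E]
  m51 ⊆ 110-1- [E]
  m54 ⊆ 11-11-,110-1-
  m55 ⊆ --0111,-1-111,11-11-,110-1-
  m57 ⊆ 111-01 [E]
  m60 ⊆ --11-0,1111--
  m61 ⊆ 111-01,1111--
  m62 ⊆ --11-0,-1111-,11-11-,1111--
  m63 ⊆ -1-111,-1111-,11-11-,1111--
E = {--0111, --11-0, -0--00, -0000-, -01011, 0--100, 00110-, 110-1-, 111-01}
Petrick residual → -1-111, 0-1011, 00-01-
Cover = c'def + cdf' + b'e'f' + b'c'd'e' + b'cd'ef + bdef + a'de'f' + a'cd'ef + a'b'd'e + a'b'cde' + abc'e + abce'f  |cover|=12

12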